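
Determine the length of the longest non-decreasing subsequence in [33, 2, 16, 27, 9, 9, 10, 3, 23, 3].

Let dp[i] be the longest non-decreasing subsequence ending at position i. Then dp = [1, 1, 2, 3, 2, 3, 4, 2, 5, 3].
The maximum is 5; one witness is 2, 9, 9, 10, 23 at positions 2,5,6,7,9.

5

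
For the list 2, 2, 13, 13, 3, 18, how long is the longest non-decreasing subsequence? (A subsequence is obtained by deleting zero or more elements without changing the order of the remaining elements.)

One longest non-decreasing subsequence is 2, 2, 13, 13, 18 (positions 1,2,3,4,6), of length 5; no longer one exists.

5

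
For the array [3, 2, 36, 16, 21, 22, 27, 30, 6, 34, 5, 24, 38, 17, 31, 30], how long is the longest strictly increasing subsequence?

8

Let dp[i] be the longest increasing subsequence ending at position i. Then dp = [1, 1, 2, 2, 3, 4, 5, 6, 2, 7, 2, 5, 8, 3, 7, 6].
The maximum is 8; one witness is 3, 16, 21, 22, 27, 30, 34, 38 at positions 1,4,5,6,7,8,10,13.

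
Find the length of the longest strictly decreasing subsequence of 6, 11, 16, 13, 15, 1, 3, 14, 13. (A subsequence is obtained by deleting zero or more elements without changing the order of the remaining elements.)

Let dp[i] be the longest decreasing subsequence ending at position i. Then dp = [1, 1, 1, 2, 2, 3, 3, 3, 4].
The maximum is 4; one witness is 16, 15, 14, 13 at positions 3,5,8,9.

4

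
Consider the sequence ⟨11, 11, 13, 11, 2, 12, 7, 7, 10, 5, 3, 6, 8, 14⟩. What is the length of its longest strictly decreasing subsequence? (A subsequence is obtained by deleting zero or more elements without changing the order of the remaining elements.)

5

Let dp[i] be the longest decreasing subsequence ending at position i. Then dp = [1, 1, 1, 2, 3, 2, 3, 3, 3, 4, 5, 4, 4, 1].
The maximum is 5; one witness is 13, 11, 7, 5, 3 at positions 3,4,7,10,11.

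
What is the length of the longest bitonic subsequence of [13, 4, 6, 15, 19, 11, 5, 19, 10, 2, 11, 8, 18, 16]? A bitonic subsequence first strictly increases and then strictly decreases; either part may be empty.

7

One longest bitonic subsequence is 4, 6, 15, 19, 11, 10, 8 (positions 2,3,4,5,6,9,12): it rises to 19 then falls. Length 7 is optimal.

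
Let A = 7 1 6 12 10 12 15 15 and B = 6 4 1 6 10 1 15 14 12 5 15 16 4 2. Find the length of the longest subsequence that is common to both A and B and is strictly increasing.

For each value that appears in both, track the longest common increasing run ending there.
The best achievable length is 5; one witness is 1, 6, 10, 12, 15 (A-positions 2,3,5,6,7, B-positions 3,4,5,9,11).

5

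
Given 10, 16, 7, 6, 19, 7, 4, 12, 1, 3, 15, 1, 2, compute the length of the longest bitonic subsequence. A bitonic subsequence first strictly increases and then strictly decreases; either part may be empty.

One longest bitonic subsequence is 10, 16, 7, 6, 4, 3, 2 (positions 1,2,3,4,7,10,13): it rises to 16 then falls. Length 7 is optimal.

7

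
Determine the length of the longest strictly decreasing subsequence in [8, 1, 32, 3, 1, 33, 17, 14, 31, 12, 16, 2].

Scanning left to right, the best length ending at each element is: 8→1, 1→2, 32→1, 3→2, 1→3, 33→1, 17→2, 14→3, 31→2, 12→4, 16→3, 2→5.
So the longest decreasing subsequence has length 5, e.g. 32, 17, 14, 12, 2.

5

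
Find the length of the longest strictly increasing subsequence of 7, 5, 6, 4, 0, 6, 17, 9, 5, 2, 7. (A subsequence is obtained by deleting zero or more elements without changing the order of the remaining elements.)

3

One longest increasing subsequence is 5, 6, 17 (positions 2,3,7), of length 3; no longer one exists.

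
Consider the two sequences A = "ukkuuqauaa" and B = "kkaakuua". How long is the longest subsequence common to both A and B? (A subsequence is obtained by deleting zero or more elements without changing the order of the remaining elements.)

Backtracking the LCS table gives one alignment: k (A2,B2) → k (A3,B5) → u (A5,B6) → u (A8,B7) → a (A10,B8).
So the longest common subsequence has length 5.

5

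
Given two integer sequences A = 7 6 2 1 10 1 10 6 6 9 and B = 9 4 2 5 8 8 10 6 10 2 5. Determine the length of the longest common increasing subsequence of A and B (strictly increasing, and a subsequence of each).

For each value that appears in both, track the longest common increasing run ending there.
The best achievable length is 2; one witness is 2, 10 (A-positions 3,5, B-positions 3,7).

2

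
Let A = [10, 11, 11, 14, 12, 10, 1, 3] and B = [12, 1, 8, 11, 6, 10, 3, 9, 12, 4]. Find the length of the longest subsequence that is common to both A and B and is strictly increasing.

A longest common strictly increasing subsequence is 1, 3 (length 2); it appears in order in both A and B, and no longer such subsequence exists.

2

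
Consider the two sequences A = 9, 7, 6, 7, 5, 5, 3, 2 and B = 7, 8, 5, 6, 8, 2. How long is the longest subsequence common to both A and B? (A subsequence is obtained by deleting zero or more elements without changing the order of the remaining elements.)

3

Backtracking the LCS table gives one alignment: 7 (A2,B1) → 6 (A3,B4) → 2 (A8,B6).
So the longest common subsequence has length 3.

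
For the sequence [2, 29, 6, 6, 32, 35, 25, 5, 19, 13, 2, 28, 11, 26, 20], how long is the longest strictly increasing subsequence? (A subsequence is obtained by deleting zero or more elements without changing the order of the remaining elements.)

One longest increasing subsequence is 2, 29, 32, 35 (positions 1,2,5,6), of length 4; no longer one exists.

4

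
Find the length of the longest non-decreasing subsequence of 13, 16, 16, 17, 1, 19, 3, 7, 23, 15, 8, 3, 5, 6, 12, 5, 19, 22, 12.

8

Let dp[i] be the longest non-decreasing subsequence ending at position i. Then dp = [1, 2, 3, 4, 1, 5, 2, 3, 6, 4, 4, 3, 4, 5, 6, 5, 7, 8, 7].
The maximum is 8; one witness is 1, 3, 3, 5, 6, 12, 19, 22 at positions 5,7,12,13,14,15,17,18.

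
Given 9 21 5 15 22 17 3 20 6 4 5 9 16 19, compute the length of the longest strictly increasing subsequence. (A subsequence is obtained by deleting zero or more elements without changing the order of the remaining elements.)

Let dp[i] be the longest increasing subsequence ending at position i. Then dp = [1, 2, 1, 2, 3, 3, 1, 4, 2, 2, 3, 4, 5, 6].
The maximum is 6; one witness is 3, 4, 5, 9, 16, 19 at positions 7,10,11,12,13,14.

6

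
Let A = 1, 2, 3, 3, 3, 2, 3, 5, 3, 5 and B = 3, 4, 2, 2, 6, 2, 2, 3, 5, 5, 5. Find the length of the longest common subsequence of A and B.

A longest common subsequence is 2, 2, 3, 5, 5 (length 5); the LCS DP confirms no longer common subsequence exists.

5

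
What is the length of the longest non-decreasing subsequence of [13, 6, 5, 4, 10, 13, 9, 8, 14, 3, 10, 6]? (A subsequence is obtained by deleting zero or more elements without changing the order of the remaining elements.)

4

One longest non-decreasing subsequence is 6, 10, 13, 14 (positions 2,5,6,9), of length 4; no longer one exists.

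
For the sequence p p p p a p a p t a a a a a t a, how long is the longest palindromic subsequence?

9

One longest palindromic subsequence is ataaaaata (positions 5,9,10,11,12,13,14,15,16); it reads the same forward and backward, and the interval DP gives dp[1][16] = 9.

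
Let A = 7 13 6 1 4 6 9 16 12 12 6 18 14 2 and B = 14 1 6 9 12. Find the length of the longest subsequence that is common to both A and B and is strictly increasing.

4

A longest common strictly increasing subsequence is 1, 6, 9, 12 (length 4); it appears in order in both A and B, and no longer such subsequence exists.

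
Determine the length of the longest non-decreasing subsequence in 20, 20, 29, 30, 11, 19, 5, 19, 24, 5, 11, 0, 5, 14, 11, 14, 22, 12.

One longest non-decreasing subsequence is 5, 5, 11, 14, 14, 22 (positions 7,10,11,14,16,17), of length 6; no longer one exists.

6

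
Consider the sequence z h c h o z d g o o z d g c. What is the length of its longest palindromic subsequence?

One longest palindromic subsequence is cgoogc (positions 3,8,9,10,13,14); it reads the same forward and backward, and the interval DP gives dp[1][14] = 6.

6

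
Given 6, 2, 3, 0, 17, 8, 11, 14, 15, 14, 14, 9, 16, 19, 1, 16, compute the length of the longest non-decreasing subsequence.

Scanning left to right, the best length ending at each element is: 6→1, 2→1, 3→2, 0→1, 17→3, 8→3, 11→4, 14→5, 15→6, 14→6, 14→7, 9→4, 16→8, 19→9, 1→2, 16→9.
So the longest non-decreasing subsequence has length 9, e.g. 2, 3, 8, 11, 14, 14, 14, 16, 19.

9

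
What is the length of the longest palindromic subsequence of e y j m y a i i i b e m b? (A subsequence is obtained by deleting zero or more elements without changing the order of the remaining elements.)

5

One longest palindromic subsequence is miiim (positions 4,7,8,9,12); it reads the same forward and backward, and the interval DP gives dp[1][13] = 5.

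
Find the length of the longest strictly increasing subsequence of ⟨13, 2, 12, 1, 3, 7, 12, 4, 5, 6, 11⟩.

6

Let dp[i] be the longest increasing subsequence ending at position i. Then dp = [1, 1, 2, 1, 2, 3, 4, 3, 4, 5, 6].
The maximum is 6; one witness is 2, 3, 4, 5, 6, 11 at positions 2,5,8,9,10,11.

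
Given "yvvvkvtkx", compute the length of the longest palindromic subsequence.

4

One longest palindromic subsequence is vvvv (positions 2,3,4,6); it reads the same forward and backward, and the interval DP gives dp[1][9] = 4.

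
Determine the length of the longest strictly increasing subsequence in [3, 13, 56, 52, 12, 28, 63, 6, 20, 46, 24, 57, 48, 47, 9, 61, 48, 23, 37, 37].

6

Let dp[i] be the longest increasing subsequence ending at position i. Then dp = [1, 2, 3, 3, 2, 3, 4, 2, 3, 4, 4, 5, 5, 5, 3, 6, 6, 4, 5, 5].
The maximum is 6; one witness is 3, 13, 28, 46, 57, 61 at positions 1,2,6,10,12,16.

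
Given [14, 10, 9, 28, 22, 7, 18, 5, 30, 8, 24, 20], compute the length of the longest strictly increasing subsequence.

3

Scanning left to right, the best length ending at each element is: 14→1, 10→1, 9→1, 28→2, 22→2, 7→1, 18→2, 5→1, 30→3, 8→2, 24→3, 20→3.
So the longest increasing subsequence has length 3, e.g. 14, 28, 30.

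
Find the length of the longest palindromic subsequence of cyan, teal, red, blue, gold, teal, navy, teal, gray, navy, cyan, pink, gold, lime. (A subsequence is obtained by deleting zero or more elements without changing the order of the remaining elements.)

5

Using dp[i][j] = 2 + dp[i+1][j−1] if the ends match, else max(dp[i+1][j], dp[i][j−1]):
dp[1][14] = 5. A witness is gold navy gray navy gold at positions 5,7,9,10,13.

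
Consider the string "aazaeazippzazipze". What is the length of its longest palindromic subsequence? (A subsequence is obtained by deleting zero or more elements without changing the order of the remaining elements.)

One longest palindromic subsequence is ezpzazpze (positions 5,7,9,11,12,13,15,16,17); it reads the same forward and backward, and the interval DP gives dp[1][17] = 9.

9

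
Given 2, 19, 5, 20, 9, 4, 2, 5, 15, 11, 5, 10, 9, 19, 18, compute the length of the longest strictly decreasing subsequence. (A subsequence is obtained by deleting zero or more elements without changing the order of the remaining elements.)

One longest decreasing subsequence is 19, 15, 11, 10, 9 (positions 2,9,10,12,13), of length 5; no longer one exists.

5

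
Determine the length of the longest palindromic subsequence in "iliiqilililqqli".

Using dp[i][j] = 2 + dp[i+1][j−1] if the ends match, else max(dp[i+1][j], dp[i][j−1]):
dp[1][15] = 11. A witness is ilqlililqli at positions 1,2,5,7,8,9,10,11,13,14,15.

11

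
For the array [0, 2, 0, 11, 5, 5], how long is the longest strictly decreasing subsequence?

2

Scanning left to right, the best length ending at each element is: 0→1, 2→1, 0→2, 11→1, 5→2, 5→2.
So the longest decreasing subsequence has length 2, e.g. 2, 0.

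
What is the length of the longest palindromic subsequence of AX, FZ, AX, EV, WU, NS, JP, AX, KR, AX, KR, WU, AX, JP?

One longest palindromic subsequence is JP AX KR AX KR AX JP (positions 7,8,9,10,11,13,14); it reads the same forward and backward, and the interval DP gives dp[1][14] = 7.

7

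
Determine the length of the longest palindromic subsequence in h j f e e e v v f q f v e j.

One longest palindromic subsequence is jevfqfvej (positions 2,4,7,9,10,11,12,13,14); it reads the same forward and backward, and the interval DP gives dp[1][14] = 9.

9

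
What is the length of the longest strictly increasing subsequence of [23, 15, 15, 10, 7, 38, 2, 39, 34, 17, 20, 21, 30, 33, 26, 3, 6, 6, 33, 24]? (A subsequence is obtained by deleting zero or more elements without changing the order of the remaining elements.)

One longest increasing subsequence is 15, 17, 20, 21, 30, 33 (positions 2,10,11,12,13,14), of length 6; no longer one exists.

6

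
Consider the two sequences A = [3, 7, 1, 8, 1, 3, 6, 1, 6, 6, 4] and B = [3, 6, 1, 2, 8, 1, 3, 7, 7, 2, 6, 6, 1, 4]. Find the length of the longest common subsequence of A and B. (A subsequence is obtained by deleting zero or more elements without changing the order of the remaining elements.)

A longest common subsequence is 3, 1, 8, 1, 3, 6, 1, 4 (length 8); the LCS DP confirms no longer common subsequence exists.

8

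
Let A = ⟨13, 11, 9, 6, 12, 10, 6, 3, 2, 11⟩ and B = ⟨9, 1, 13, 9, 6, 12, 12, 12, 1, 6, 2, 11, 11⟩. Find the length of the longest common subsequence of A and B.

7

Backtracking the LCS table gives one alignment: 13 (A1,B3) → 9 (A3,B4) → 6 (A4,B5) → 12 (A5,B8) → 6 (A7,B10) → 2 (A9,B11) → 11 (A10,B13).
So the longest common subsequence has length 7.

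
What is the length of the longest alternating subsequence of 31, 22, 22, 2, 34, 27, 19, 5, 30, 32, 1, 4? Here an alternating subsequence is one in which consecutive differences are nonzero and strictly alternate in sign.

7

A longest alternating subsequence is 31, 22, 34, 27, 30, 1, 4 (positions 1,2,5,6,9,11,12); its 6 consecutive differences strictly alternate in sign, and length 7 is optimal.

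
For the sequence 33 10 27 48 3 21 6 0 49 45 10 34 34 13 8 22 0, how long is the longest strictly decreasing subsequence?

Let dp[i] be the longest decreasing subsequence ending at position i. Then dp = [1, 2, 2, 1, 3, 3, 4, 5, 1, 2, 4, 3, 3, 4, 5, 4, 6].
The maximum is 6; one witness is 33, 27, 21, 10, 8, 0 at positions 1,3,6,11,15,17.

6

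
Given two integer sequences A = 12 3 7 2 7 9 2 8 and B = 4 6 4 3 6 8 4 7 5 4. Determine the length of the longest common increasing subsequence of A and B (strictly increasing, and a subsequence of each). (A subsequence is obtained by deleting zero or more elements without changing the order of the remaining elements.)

For each value that appears in both, track the longest common increasing run ending there.
The best achievable length is 2; one witness is 3, 8 (A-positions 2,8, B-positions 4,6).

2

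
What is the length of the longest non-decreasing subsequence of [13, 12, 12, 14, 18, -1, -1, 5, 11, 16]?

Scanning left to right, the best length ending at each element is: 13→1, 12→1, 12→2, 14→3, 18→4, -1→1, -1→2, 5→3, 11→4, 16→5.
So the longest non-decreasing subsequence has length 5, e.g. -1, -1, 5, 11, 16.

5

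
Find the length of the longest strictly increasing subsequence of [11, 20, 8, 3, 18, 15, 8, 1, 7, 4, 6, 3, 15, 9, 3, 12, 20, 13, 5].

One longest increasing subsequence is 3, 4, 6, 9, 12, 20 (positions 4,10,11,14,16,17), of length 6; no longer one exists.

6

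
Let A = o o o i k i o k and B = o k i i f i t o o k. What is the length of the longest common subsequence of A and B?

A longest common subsequence is oiiok (length 5); the LCS DP confirms no longer common subsequence exists.

5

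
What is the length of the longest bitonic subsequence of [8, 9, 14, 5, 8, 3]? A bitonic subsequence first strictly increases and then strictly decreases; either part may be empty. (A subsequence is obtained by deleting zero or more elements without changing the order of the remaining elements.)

Let inc[i] be the LIS ending at i and dec[i] the longest strictly decreasing subsequence starting at i. inc = [1, 2, 3, 1, 2, 1], dec = [3, 3, 3, 2, 2, 1].
max_i inc[i]+dec[i]−1 = 5, with one witness 8, 9, 14, 8, 3.

5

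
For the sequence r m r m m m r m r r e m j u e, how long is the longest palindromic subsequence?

One longest palindromic subsequence is rmrmmmrmr (positions 1,2,3,4,5,6,7,8,10); it reads the same forward and backward, and the interval DP gives dp[1][15] = 9.

9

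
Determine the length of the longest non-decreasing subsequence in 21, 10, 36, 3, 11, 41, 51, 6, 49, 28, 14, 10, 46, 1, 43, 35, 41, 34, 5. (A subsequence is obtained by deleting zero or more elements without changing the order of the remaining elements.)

Let dp[i] be the longest non-decreasing subsequence ending at position i. Then dp = [1, 1, 2, 1, 2, 3, 4, 2, 4, 3, 3, 3, 4, 1, 4, 4, 5, 4, 2].
The maximum is 5; one witness is 10, 11, 28, 35, 41 at positions 2,5,10,16,17.

5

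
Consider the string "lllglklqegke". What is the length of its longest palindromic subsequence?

One longest palindromic subsequence is glklg (positions 4,5,6,7,10); it reads the same forward and backward, and the interval DP gives dp[1][12] = 5.

5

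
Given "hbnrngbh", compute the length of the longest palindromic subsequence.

Using dp[i][j] = 2 + dp[i+1][j−1] if the ends match, else max(dp[i+1][j], dp[i][j−1]):
dp[1][8] = 7. A witness is hbnrnbh at positions 1,2,3,4,5,7,8.

7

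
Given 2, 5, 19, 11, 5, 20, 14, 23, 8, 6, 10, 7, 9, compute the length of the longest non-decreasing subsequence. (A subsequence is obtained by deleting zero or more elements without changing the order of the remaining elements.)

Let dp[i] be the longest non-decreasing subsequence ending at position i. Then dp = [1, 2, 3, 3, 3, 4, 4, 5, 4, 4, 5, 5, 6].
The maximum is 6; one witness is 2, 5, 5, 6, 7, 9 at positions 1,2,5,10,12,13.

6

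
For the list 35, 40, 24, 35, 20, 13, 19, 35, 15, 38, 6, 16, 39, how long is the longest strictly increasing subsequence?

Let dp[i] be the longest increasing subsequence ending at position i. Then dp = [1, 2, 1, 2, 1, 1, 2, 3, 2, 4, 1, 3, 5].
The maximum is 5; one witness is 13, 19, 35, 38, 39 at positions 6,7,8,10,13.

5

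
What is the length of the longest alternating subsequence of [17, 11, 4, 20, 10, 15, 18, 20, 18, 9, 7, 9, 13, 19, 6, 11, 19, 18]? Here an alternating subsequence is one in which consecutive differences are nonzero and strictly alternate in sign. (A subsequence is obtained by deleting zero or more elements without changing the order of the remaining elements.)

Track the best alternating length ending on an up-step vs a down-step at each position: up/down = 1/1, 1/2, 1/2, 3/1, 3/4, 5/4, 5/4, 5/1, 5/6, 3/6, 3/6, 7/6, 7/6, 7/6, 3/8, 9/8, 9/6, 9/10.
The maximum over both is 10; one such subsequence is 17, 11, 20, 10, 15, 7, 9, 6, 19, 18.

10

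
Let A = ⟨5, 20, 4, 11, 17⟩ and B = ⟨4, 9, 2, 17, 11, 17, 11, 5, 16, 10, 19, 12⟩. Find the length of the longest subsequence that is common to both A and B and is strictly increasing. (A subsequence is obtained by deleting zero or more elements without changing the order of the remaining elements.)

A longest common strictly increasing subsequence is 4, 11, 17 (length 3); it appears in order in both A and B, and no longer such subsequence exists.

3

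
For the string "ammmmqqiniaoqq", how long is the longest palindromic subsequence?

One longest palindromic subsequence is qqiniqq (positions 6,7,8,9,10,13,14); it reads the same forward and backward, and the interval DP gives dp[1][14] = 7.

7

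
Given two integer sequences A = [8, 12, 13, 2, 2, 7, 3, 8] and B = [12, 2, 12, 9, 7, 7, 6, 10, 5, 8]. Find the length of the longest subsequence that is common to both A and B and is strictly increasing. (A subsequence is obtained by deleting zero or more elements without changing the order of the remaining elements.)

3

A longest common strictly increasing subsequence is 2, 7, 8 (length 3); it appears in order in both A and B, and no longer such subsequence exists.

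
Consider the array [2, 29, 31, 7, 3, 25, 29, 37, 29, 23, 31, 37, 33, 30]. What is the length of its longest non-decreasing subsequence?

Let dp[i] be the longest non-decreasing subsequence ending at position i. Then dp = [1, 2, 3, 2, 2, 3, 4, 5, 5, 3, 6, 7, 7, 6].
The maximum is 7; one witness is 2, 7, 25, 29, 29, 31, 37 at positions 1,4,6,7,9,11,12.

7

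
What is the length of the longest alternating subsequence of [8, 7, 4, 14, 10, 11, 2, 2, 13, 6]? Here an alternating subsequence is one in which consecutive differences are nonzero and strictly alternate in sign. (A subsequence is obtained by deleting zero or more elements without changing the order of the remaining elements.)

Track the best alternating length ending on an up-step vs a down-step at each position: up/down = 1/1, 1/2, 1/2, 3/1, 3/4, 5/4, 1/6, 1/6, 7/4, 7/8.
The maximum over both is 8; one such subsequence is 8, 7, 14, 10, 11, 2, 13, 6.

8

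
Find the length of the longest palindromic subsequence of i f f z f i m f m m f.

One longest palindromic subsequence is fmmmf (positions 2,7,9,10,11); it reads the same forward and backward, and the interval DP gives dp[1][11] = 5.

5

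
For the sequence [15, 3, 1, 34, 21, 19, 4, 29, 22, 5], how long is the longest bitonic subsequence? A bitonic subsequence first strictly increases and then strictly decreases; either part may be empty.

Let inc[i] be the LIS ending at i and dec[i] the longest strictly decreasing subsequence starting at i. inc = [1, 1, 1, 2, 2, 2, 2, 3, 3, 3], dec = [3, 2, 1, 4, 3, 2, 1, 3, 2, 1].
max_i inc[i]+dec[i]−1 = 5, with one witness 15, 34, 29, 22, 5.

5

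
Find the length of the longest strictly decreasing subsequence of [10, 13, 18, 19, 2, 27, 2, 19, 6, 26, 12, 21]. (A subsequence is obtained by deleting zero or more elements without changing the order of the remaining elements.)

3

One longest decreasing subsequence is 27, 19, 6 (positions 6,8,9), of length 3; no longer one exists.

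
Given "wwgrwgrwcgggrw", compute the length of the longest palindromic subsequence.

8

Using dp[i][j] = 2 + dp[i+1][j−1] if the ends match, else max(dp[i+1][j], dp[i][j−1]):
dp[1][14] = 8. A witness is wrggggrw at positions 1,4,6,10,11,12,13,14.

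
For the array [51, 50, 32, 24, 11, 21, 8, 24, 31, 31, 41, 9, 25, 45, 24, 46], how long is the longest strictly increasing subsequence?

Let dp[i] be the longest increasing subsequence ending at position i. Then dp = [1, 1, 1, 1, 1, 2, 1, 3, 4, 4, 5, 2, 4, 6, 3, 7].
The maximum is 7; one witness is 11, 21, 24, 31, 41, 45, 46 at positions 5,6,8,9,11,14,16.

7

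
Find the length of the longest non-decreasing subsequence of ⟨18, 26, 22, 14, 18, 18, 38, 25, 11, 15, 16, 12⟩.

Scanning left to right, the best length ending at each element is: 18→1, 26→2, 22→2, 14→1, 18→2, 18→3, 38→4, 25→4, 11→1, 15→2, 16→3, 12→2.
So the longest non-decreasing subsequence has length 4, e.g. 18, 18, 18, 38.

4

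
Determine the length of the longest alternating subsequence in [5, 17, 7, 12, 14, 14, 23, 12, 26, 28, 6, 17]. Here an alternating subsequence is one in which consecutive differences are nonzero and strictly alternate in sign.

8

A longest alternating subsequence is 5, 17, 7, 14, 12, 26, 6, 17 (positions 1,2,3,5,8,9,11,12); its 7 consecutive differences strictly alternate in sign, and length 8 is optimal.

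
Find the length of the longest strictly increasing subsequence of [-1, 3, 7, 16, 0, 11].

4

Scanning left to right, the best length ending at each element is: -1→1, 3→2, 7→3, 16→4, 0→2, 11→4.
So the longest increasing subsequence has length 4, e.g. -1, 3, 7, 16.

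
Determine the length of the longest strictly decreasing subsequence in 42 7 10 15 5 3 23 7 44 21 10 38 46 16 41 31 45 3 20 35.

5

Let dp[i] be the longest decreasing subsequence ending at position i. Then dp = [1, 2, 2, 2, 3, 4, 2, 3, 1, 3, 4, 2, 1, 4, 2, 3, 2, 5, 4, 3].
The maximum is 5; one witness is 42, 23, 21, 10, 3 at positions 1,7,10,11,18.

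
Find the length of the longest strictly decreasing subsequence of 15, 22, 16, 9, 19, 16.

3

One longest decreasing subsequence is 22, 16, 9 (positions 2,3,4), of length 3; no longer one exists.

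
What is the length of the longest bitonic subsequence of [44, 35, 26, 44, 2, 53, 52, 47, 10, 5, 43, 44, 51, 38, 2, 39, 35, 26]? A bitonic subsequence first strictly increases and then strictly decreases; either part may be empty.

One longest bitonic subsequence is 35, 44, 53, 52, 47, 44, 39, 35, 26 (positions 2,4,6,7,8,12,16,17,18): it rises to 53 then falls. Length 9 is optimal.

9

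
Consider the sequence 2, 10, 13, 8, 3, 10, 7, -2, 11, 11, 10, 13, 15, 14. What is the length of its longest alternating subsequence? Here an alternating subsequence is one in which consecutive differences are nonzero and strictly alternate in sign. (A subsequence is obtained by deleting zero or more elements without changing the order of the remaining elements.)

9

Track the best alternating length ending on an up-step vs a down-step at each position: up/down = 1/1, 2/1, 2/1, 2/3, 2/3, 4/3, 4/5, 1/5, 6/3, 6/3, 6/7, 8/1, 8/1, 8/9.
The maximum over both is 9; one such subsequence is 2, 10, 8, 10, 7, 11, 10, 15, 14.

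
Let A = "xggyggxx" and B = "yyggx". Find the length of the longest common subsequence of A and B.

Backtracking the LCS table gives one alignment: y (A4,B2) → g (A5,B3) → g (A6,B4) → x (A8,B5).
So the longest common subsequence has length 4.

4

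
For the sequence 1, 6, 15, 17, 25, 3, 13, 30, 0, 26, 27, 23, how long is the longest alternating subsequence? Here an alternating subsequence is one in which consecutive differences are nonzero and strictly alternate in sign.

Track the best alternating length ending on an up-step vs a down-step at each position: up/down = 1/1, 2/1, 2/1, 2/1, 2/1, 2/3, 4/3, 4/1, 1/5, 6/5, 6/5, 6/7.
The maximum over both is 7; one such subsequence is 1, 6, 3, 13, 0, 26, 23.

7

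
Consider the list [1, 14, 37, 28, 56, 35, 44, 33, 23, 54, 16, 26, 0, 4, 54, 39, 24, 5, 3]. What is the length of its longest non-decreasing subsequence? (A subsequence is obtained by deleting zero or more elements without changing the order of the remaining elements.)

7

Scanning left to right, the best length ending at each element is: 1→1, 14→2, 37→3, 28→3, 56→4, 35→4, 44→5, 33→4, 23→3, 54→6, 16→3, 26→4, 0→1, 4→2, 54→7, 39→5, 24→4, 5→3, 3→2.
So the longest non-decreasing subsequence has length 7, e.g. 1, 14, 28, 35, 44, 54, 54.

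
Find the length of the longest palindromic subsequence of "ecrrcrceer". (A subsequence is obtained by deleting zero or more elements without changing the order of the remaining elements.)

One longest palindromic subsequence is ecrcrce (positions 1,2,3,5,6,7,9); it reads the same forward and backward, and the interval DP gives dp[1][10] = 7.

7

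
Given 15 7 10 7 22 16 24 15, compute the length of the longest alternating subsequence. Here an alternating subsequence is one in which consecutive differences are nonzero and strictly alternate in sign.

A longest alternating subsequence is 15, 7, 10, 7, 22, 16, 24, 15 (positions 1,2,3,4,5,6,7,8); its 7 consecutive differences strictly alternate in sign, and length 8 is optimal.

8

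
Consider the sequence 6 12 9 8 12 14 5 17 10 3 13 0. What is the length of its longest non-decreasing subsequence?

5

Let dp[i] be the longest non-decreasing subsequence ending at position i. Then dp = [1, 2, 2, 2, 3, 4, 1, 5, 3, 1, 4, 1].
The maximum is 5; one witness is 6, 12, 12, 14, 17 at positions 1,2,5,6,8.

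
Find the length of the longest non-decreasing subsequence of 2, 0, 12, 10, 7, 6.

Let dp[i] be the longest non-decreasing subsequence ending at position i. Then dp = [1, 1, 2, 2, 2, 2].
The maximum is 2; one witness is 2, 12 at positions 1,3.

2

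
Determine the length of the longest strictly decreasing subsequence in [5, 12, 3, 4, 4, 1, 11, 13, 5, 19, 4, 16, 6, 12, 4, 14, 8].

One longest decreasing subsequence is 12, 11, 5, 4 (positions 2,7,9,11), of length 4; no longer one exists.

4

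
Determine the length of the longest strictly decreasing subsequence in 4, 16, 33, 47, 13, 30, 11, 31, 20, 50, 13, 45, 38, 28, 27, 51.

Let dp[i] be the longest decreasing subsequence ending at position i. Then dp = [1, 1, 1, 1, 2, 2, 3, 2, 3, 1, 4, 2, 3, 4, 5, 1].
The maximum is 5; one witness is 47, 45, 38, 28, 27 at positions 4,12,13,14,15.

5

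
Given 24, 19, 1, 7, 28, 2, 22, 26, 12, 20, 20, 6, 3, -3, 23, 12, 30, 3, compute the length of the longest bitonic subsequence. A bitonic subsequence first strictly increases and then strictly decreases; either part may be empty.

8

One longest bitonic subsequence is 1, 7, 28, 26, 20, 6, 3, -3 (positions 3,4,5,8,11,12,13,14): it rises to 28 then falls. Length 8 is optimal.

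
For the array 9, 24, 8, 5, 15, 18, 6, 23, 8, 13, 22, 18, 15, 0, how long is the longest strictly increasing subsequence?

5

One longest increasing subsequence is 5, 6, 8, 13, 22 (positions 4,7,9,10,11), of length 5; no longer one exists.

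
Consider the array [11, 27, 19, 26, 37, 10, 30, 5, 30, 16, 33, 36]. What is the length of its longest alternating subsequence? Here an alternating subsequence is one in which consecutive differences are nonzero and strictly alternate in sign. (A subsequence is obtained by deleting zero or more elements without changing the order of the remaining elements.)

10

Track the best alternating length ending on an up-step vs a down-step at each position: up/down = 1/1, 2/1, 2/3, 4/3, 4/1, 1/5, 6/5, 1/7, 8/5, 8/9, 10/5, 10/5.
The maximum over both is 10; one such subsequence is 11, 27, 19, 26, 10, 30, 5, 30, 16, 33.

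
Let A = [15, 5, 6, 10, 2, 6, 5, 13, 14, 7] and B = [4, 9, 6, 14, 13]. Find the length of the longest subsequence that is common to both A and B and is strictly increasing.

2

For each value that appears in both, track the longest common increasing run ending there.
The best achievable length is 2; one witness is 6, 14 (A-positions 3,9, B-positions 3,4).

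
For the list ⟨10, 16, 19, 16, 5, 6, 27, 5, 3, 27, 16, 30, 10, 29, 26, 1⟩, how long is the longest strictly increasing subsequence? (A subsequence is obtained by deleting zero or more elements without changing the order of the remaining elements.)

5

Let dp[i] be the longest increasing subsequence ending at position i. Then dp = [1, 2, 3, 2, 1, 2, 4, 1, 1, 4, 3, 5, 3, 5, 4, 1].
The maximum is 5; one witness is 10, 16, 19, 27, 30 at positions 1,2,3,7,12.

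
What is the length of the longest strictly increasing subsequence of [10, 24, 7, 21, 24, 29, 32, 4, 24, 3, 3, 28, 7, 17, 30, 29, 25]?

5

One longest increasing subsequence is 10, 21, 24, 29, 32 (positions 1,4,5,6,7), of length 5; no longer one exists.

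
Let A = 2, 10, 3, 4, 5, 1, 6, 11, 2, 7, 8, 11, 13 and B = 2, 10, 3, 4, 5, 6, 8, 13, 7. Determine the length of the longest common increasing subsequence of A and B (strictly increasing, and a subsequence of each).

For each value that appears in both, track the longest common increasing run ending there.
The best achievable length is 7; one witness is 2, 3, 4, 5, 6, 8, 13 (A-positions 1,3,4,5,7,11,13, B-positions 1,3,4,5,6,7,8).

7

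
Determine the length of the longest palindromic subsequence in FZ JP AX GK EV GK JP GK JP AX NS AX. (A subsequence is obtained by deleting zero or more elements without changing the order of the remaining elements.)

Using dp[i][j] = 2 + dp[i+1][j−1] if the ends match, else max(dp[i+1][j], dp[i][j−1]):
dp[1][12] = 5. A witness is AX JP GK JP AX at positions 3,7,8,9,12.

5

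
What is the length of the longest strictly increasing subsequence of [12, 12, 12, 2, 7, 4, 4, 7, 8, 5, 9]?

5

One longest increasing subsequence is 2, 4, 7, 8, 9 (positions 4,6,8,9,11), of length 5; no longer one exists.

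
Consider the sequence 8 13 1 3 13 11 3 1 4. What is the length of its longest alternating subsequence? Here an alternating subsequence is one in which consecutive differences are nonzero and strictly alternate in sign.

6

A longest alternating subsequence is 8, 13, 1, 13, 3, 4 (positions 1,2,3,5,7,9); its 5 consecutive differences strictly alternate in sign, and length 6 is optimal.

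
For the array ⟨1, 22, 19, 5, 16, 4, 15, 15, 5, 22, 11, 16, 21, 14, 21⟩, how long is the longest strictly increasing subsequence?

One longest increasing subsequence is 1, 4, 5, 11, 16, 21 (positions 1,6,9,11,12,13), of length 6; no longer one exists.

6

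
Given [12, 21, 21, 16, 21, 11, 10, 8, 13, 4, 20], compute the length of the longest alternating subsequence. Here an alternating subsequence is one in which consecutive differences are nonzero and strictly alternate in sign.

Track the best alternating length ending on an up-step vs a down-step at each position: up/down = 1/1, 2/1, 2/1, 2/3, 4/1, 1/5, 1/5, 1/5, 6/5, 1/7, 8/5.
The maximum over both is 8; one such subsequence is 12, 21, 16, 21, 11, 13, 4, 20.

8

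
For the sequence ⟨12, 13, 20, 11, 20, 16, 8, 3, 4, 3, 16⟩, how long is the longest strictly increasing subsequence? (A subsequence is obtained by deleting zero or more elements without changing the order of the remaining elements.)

3

Scanning left to right, the best length ending at each element is: 12→1, 13→2, 20→3, 11→1, 20→3, 16→3, 8→1, 3→1, 4→2, 3→1, 16→3.
So the longest increasing subsequence has length 3, e.g. 12, 13, 20.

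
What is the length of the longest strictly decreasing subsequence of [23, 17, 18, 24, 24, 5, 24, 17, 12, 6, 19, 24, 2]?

Let dp[i] be the longest decreasing subsequence ending at position i. Then dp = [1, 2, 2, 1, 1, 3, 1, 3, 4, 5, 2, 1, 6].
The maximum is 6; one witness is 23, 18, 17, 12, 6, 2 at positions 1,3,8,9,10,13.

6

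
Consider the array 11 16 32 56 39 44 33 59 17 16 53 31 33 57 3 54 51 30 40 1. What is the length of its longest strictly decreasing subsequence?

7

One longest decreasing subsequence is 56, 39, 33, 17, 16, 3, 1 (positions 4,5,7,9,10,15,20), of length 7; no longer one exists.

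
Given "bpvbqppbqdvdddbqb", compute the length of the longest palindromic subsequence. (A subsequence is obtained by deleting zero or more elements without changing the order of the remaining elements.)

10

Using dp[i][j] = 2 + dp[i+1][j−1] if the ends match, else max(dp[i+1][j], dp[i][j−1]):
dp[1][17] = 10. A witness is bqbddddbqb at positions 1,5,8,10,12,13,14,15,16,17.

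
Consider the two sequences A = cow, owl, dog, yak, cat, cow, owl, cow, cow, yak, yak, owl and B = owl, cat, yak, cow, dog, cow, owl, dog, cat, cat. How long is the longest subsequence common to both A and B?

5

A longest common subsequence is owl, yak, cow, cow, owl (length 5); the LCS DP confirms no longer common subsequence exists.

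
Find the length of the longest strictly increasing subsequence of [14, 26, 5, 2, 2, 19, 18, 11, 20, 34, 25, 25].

4

Scanning left to right, the best length ending at each element is: 14→1, 26→2, 5→1, 2→1, 2→1, 19→2, 18→2, 11→2, 20→3, 34→4, 25→4, 25→4.
So the longest increasing subsequence has length 4, e.g. 14, 19, 20, 34.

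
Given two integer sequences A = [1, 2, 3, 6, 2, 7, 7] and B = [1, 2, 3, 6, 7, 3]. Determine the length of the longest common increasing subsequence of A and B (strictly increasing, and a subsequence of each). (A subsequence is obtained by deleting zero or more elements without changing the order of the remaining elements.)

A longest common strictly increasing subsequence is 1, 2, 3, 6, 7 (length 5); it appears in order in both A and B, and no longer such subsequence exists.

5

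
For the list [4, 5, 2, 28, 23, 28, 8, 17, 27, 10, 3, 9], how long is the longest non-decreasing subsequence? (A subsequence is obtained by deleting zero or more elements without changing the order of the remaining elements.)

5

Let dp[i] be the longest non-decreasing subsequence ending at position i. Then dp = [1, 2, 1, 3, 3, 4, 3, 4, 5, 4, 2, 4].
The maximum is 5; one witness is 4, 5, 8, 17, 27 at positions 1,2,7,8,9.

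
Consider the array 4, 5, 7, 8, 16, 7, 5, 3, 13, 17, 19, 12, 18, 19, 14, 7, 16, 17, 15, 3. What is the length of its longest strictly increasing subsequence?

8

Scanning left to right, the best length ending at each element is: 4→1, 5→2, 7→3, 8→4, 16→5, 7→3, 5→2, 3→1, 13→5, 17→6, 19→7, 12→5, 18→7, 19→8, 14→6, 7→3, 16→7, 17→8, 15→7, 3→1.
So the longest increasing subsequence has length 8, e.g. 4, 5, 7, 8, 16, 17, 18, 19.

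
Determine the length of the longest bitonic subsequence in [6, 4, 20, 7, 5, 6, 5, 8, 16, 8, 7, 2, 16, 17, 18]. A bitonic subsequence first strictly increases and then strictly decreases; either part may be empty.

8

Let inc[i] be the LIS ending at i and dec[i] the longest strictly decreasing subsequence starting at i. inc = [1, 1, 2, 2, 2, 3, 2, 4, 5, 4, 4, 1, 5, 6, 7], dec = [3, 2, 5, 4, 2, 3, 2, 3, 4, 3, 2, 1, 1, 1, 1].
max_i inc[i]+dec[i]−1 = 8, with one witness 4, 5, 6, 8, 16, 8, 7, 2.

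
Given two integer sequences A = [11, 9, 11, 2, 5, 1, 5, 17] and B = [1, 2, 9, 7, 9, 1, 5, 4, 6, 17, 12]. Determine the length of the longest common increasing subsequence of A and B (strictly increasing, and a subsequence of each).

A longest common strictly increasing subsequence is 2, 5, 17 (length 3); it appears in order in both A and B, and no longer such subsequence exists.

3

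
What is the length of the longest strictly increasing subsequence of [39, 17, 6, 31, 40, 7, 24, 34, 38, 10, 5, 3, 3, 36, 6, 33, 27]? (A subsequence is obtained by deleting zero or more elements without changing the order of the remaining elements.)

5

One longest increasing subsequence is 6, 7, 24, 34, 38 (positions 3,6,7,8,9), of length 5; no longer one exists.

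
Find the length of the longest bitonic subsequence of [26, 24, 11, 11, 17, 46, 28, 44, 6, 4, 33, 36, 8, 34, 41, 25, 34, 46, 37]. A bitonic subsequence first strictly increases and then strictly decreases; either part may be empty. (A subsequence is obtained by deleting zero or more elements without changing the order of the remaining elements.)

Let inc[i] be the LIS ending at i and dec[i] the longest strictly decreasing subsequence starting at i. inc = [1, 1, 1, 1, 2, 3, 3, 4, 1, 1, 4, 5, 2, 5, 6, 3, 5, 7, 6], dec = [5, 4, 3, 3, 3, 5, 3, 4, 2, 1, 2, 3, 1, 2, 2, 1, 1, 2, 1].
max_i inc[i]+dec[i]−1 = 8, with one witness 11, 17, 28, 33, 36, 41, 46, 37.

8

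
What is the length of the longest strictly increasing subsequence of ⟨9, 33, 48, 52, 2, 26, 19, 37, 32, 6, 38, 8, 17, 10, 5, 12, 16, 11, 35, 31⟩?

One longest increasing subsequence is 2, 6, 8, 10, 12, 16, 35 (positions 5,10,12,14,16,17,19), of length 7; no longer one exists.

7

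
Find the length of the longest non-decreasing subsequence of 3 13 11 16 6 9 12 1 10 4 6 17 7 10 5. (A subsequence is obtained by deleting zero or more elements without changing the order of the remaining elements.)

Let dp[i] be the longest non-decreasing subsequence ending at position i. Then dp = [1, 2, 2, 3, 2, 3, 4, 1, 4, 2, 3, 5, 4, 5, 3].
The maximum is 5; one witness is 3, 6, 9, 12, 17 at positions 1,5,6,7,12.

5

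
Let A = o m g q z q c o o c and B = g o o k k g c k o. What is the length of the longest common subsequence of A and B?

Backtracking the LCS table gives one alignment: o (A1,B3) → g (A3,B6) → c (A7,B7) → o (A9,B9).
So the longest common subsequence has length 4.

4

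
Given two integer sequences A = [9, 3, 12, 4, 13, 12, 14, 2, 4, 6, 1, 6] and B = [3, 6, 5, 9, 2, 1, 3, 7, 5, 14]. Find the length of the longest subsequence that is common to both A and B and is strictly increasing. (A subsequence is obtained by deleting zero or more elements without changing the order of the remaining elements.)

2

For each value that appears in both, track the longest common increasing run ending there.
The best achievable length is 2; one witness is 3, 6 (A-positions 2,10, B-positions 1,2).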